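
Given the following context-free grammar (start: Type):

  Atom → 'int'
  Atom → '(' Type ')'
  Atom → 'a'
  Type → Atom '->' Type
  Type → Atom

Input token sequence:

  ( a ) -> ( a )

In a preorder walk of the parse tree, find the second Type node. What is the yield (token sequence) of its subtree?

a

[Type [Atom ( [Type [Atom a]] )] -> [Type [Atom ( [Type [Atom a]] )]]]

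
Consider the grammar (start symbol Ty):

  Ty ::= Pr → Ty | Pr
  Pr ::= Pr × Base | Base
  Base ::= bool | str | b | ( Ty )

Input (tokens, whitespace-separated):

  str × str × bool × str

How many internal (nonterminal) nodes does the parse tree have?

[Ty [Pr [Pr [Pr [Pr [Base str]] × [Base str]] × [Base bool]] × [Base str]]]

9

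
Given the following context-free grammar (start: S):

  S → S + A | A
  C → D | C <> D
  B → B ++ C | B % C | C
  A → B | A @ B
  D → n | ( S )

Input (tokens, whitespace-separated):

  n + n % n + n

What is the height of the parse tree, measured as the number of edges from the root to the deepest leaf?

7

[S [S [S [A [B [C [D n]]]]] + [A [B [B [C [D n]]] % [C [D n]]]]] + [A [B [C [D n]]]]]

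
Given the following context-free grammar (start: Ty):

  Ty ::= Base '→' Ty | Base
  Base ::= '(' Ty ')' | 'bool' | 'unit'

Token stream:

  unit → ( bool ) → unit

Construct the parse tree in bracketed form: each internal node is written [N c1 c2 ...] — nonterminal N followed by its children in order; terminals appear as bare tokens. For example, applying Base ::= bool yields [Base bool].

[Ty [Base unit] → [Ty [Base ( [Ty [Base bool]] )] → [Ty [Base unit]]]]

Ty
Base → Ty
unit → Ty
unit → Base → Ty
unit → ( Ty ) → Ty
unit → ( Base ) → Ty
unit → ( bool ) → Ty
unit → ( bool ) → Base
unit → ( bool ) → unit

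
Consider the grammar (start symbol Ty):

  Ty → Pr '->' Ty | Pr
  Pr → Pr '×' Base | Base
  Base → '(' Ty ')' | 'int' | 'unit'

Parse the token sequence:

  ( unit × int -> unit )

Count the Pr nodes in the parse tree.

[Ty [Pr [Base ( [Ty [Pr [Pr [Base unit]] × [Base int]] -> [Ty [Pr [Base unit]]]] )]]]

4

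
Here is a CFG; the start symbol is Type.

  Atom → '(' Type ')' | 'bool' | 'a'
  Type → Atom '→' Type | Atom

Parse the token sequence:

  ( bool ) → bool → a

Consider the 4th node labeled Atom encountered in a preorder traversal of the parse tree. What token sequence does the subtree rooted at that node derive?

[Type [Atom ( [Type [Atom bool]] )] → [Type [Atom bool] → [Type [Atom a]]]]

a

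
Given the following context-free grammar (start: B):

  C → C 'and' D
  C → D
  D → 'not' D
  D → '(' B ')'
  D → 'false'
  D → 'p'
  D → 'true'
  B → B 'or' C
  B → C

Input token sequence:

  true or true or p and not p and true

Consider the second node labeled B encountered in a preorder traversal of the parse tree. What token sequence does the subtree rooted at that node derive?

true or true

[B [B [B [C [D true]]] or [C [D true]]] or [C [C [C [D p]] and [D not [D p]]] and [D true]]]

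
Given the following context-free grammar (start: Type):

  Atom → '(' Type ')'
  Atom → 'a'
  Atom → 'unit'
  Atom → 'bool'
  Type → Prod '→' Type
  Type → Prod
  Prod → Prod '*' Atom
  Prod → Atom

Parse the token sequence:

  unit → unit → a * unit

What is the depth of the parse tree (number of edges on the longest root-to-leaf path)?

[Type [Prod [Atom unit]] → [Type [Prod [Atom unit]] → [Type [Prod [Prod [Atom a]] * [Atom unit]]]]]

6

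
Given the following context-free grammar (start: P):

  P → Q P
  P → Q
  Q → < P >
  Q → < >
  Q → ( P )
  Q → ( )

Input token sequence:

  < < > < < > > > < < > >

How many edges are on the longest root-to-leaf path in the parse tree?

7

[P [Q < [P [Q < >] [P [Q < [P [Q < >]] >]]] >] [P [Q < [P [Q < >]] >]]]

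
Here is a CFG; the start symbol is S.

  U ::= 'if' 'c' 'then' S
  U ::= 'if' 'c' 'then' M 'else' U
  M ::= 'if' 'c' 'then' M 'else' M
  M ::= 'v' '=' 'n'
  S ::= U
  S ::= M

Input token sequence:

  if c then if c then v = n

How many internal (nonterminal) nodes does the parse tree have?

[S [U if c then [S [U if c then [S [M v = n]]]]]]

6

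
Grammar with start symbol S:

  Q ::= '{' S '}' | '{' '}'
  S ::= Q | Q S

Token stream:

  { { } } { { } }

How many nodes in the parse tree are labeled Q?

[S [Q { [S [Q { }]] }] [S [Q { [S [Q { }]] }]]]

4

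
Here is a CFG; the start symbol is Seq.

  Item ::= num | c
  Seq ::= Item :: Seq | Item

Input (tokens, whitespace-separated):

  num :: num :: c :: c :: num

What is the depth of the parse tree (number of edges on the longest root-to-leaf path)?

6

[Seq [Item num] :: [Seq [Item num] :: [Seq [Item c] :: [Seq [Item c] :: [Seq [Item num]]]]]]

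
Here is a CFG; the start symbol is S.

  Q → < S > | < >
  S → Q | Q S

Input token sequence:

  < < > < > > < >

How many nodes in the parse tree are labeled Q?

[S [Q < [S [Q < >] [S [Q < >]]] >] [S [Q < >]]]

4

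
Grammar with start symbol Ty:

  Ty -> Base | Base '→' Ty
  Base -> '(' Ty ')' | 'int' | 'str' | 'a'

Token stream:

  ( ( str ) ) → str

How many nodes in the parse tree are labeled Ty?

4

[Ty [Base ( [Ty [Base ( [Ty [Base str]] )]] )] → [Ty [Base str]]]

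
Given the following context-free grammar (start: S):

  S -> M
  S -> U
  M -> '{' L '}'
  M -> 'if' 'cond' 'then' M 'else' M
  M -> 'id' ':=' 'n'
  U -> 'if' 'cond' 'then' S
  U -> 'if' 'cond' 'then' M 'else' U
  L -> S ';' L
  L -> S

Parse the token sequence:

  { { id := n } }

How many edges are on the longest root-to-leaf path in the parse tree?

8

[S [M { [L [S [M { [L [S [M id := n]]] }]]] }]]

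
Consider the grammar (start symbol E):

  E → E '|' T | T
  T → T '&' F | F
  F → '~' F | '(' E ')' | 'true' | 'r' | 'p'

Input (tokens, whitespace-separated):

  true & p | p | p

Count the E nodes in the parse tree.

[E [E [E [T [T [F true]] & [F p]]] | [T [F p]]] | [T [F p]]]

3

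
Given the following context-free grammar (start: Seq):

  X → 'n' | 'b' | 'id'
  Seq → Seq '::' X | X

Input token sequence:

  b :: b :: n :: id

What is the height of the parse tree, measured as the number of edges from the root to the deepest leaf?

[Seq [Seq [Seq [Seq [X b]] :: [X b]] :: [X n]] :: [X id]]

5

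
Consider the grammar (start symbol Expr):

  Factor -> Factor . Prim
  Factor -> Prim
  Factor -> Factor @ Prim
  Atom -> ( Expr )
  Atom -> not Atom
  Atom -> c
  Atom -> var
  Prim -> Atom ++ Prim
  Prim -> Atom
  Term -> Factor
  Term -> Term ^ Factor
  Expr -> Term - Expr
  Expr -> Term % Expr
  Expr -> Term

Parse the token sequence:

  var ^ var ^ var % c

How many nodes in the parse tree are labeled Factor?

4

[Expr [Term [Term [Term [Factor [Prim [Atom var]]]] ^ [Factor [Prim [Atom var]]]] ^ [Factor [Prim [Atom var]]]] % [Expr [Term [Factor [Prim [Atom c]]]]]]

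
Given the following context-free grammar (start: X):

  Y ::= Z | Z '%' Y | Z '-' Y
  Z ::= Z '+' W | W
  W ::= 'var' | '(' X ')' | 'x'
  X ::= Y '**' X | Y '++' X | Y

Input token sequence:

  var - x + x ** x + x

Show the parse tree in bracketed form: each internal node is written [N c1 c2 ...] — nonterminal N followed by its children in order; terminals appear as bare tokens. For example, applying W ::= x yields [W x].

X
Y ** X
Z - Y ** X
W - Y ** X
var - Y ** X
var - Z ** X
var - Z + W ** X
var - W + W ** X
var - x + W ** X
var - x + x ** X
var - x + x ** Y
var - x + x ** Z
var - x + x ** Z + W
var - x + x ** W + W
var - x + x ** x + W
var - x + x ** x + x

[X [Y [Z [W var]] - [Y [Z [Z [W x]] + [W x]]]] ** [X [Y [Z [Z [W x]] + [W x]]]]]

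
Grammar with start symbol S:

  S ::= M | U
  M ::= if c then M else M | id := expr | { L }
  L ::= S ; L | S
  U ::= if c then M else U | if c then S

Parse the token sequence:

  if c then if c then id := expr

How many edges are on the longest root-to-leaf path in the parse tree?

6

[S [U if c then [S [U if c then [S [M id := expr]]]]]]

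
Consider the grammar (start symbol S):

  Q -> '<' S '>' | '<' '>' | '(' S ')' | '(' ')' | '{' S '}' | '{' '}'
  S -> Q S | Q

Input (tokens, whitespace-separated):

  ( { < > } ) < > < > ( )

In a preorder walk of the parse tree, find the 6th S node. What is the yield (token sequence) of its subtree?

[S [Q ( [S [Q { [S [Q < >]] }]] )] [S [Q < >] [S [Q < >] [S [Q ( )]]]]]

( )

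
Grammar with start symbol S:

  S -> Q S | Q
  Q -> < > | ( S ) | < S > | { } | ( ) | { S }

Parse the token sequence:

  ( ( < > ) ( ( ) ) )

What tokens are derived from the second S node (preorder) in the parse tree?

[S [Q ( [S [Q ( [S [Q < >]] )] [S [Q ( [S [Q ( )]] )]]] )]]

( < > ) ( ( ) )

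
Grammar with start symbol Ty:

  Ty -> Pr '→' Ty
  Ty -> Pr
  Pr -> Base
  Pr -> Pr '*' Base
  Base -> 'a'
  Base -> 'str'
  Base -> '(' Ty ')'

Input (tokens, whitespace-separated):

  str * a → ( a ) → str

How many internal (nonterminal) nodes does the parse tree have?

[Ty [Pr [Pr [Base str]] * [Base a]] → [Ty [Pr [Base ( [Ty [Pr [Base a]]] )]] → [Ty [Pr [Base str]]]]]

14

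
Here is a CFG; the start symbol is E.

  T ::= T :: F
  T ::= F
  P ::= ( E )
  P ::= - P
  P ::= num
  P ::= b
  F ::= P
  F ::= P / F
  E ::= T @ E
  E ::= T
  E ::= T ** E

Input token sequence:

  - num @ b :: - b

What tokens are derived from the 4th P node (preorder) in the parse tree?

[E [T [F [P - [P num]]]] @ [E [T [T [F [P b]]] :: [F [P - [P b]]]]]]

- b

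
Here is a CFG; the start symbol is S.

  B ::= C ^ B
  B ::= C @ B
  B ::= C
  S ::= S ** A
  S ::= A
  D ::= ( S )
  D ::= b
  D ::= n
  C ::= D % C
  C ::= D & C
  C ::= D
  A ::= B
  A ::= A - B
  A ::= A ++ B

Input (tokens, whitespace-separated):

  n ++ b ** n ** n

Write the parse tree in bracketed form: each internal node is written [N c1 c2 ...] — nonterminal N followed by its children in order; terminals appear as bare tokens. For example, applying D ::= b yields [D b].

S
S ** A
S ** A ** A
A ** A ** A
A ++ B ** A ** A
B ++ B ** A ** A
C ++ B ** A ** A
D ++ B ** A ** A
n ++ B ** A ** A
n ++ C ** A ** A
n ++ D ** A ** A
n ++ b ** A ** A
n ++ b ** B ** A
n ++ b ** C ** A
n ++ b ** D ** A
n ++ b ** n ** A
n ++ b ** n ** B
n ++ b ** n ** C
n ++ b ** n ** D
n ++ b ** n ** n

[S [S [S [A [A [B [C [D n]]]] ++ [B [C [D b]]]]] ** [A [B [C [D n]]]]] ** [A [B [C [D n]]]]]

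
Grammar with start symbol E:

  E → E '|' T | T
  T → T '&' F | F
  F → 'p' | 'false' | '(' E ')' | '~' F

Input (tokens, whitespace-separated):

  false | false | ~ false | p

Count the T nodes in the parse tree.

[E [E [E [E [T [F false]]] | [T [F false]]] | [T [F ~ [F false]]]] | [T [F p]]]

4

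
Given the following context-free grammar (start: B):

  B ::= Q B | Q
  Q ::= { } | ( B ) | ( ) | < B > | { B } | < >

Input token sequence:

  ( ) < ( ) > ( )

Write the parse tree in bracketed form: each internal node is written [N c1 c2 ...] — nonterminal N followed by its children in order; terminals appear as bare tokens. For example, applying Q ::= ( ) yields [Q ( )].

[B [Q ( )] [B [Q < [B [Q ( )]] >] [B [Q ( )]]]]

B
Q B
( ) B
( ) Q B
( ) < B > B
( ) < Q > B
( ) < ( ) > B
( ) < ( ) > Q
( ) < ( ) > ( )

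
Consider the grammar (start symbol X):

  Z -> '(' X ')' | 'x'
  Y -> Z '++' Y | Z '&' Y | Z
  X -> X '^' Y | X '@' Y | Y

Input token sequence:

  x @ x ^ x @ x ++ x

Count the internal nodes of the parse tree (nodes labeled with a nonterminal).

14

[X [X [X [X [Y [Z x]]] @ [Y [Z x]]] ^ [Y [Z x]]] @ [Y [Z x] ++ [Y [Z x]]]]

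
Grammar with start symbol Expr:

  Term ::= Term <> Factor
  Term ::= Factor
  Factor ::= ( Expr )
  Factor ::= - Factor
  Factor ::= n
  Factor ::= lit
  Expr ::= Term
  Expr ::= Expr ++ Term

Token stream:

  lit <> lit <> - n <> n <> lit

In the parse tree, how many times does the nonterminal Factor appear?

[Expr [Term [Term [Term [Term [Term [Factor lit]] <> [Factor lit]] <> [Factor - [Factor n]]] <> [Factor n]] <> [Factor lit]]]

6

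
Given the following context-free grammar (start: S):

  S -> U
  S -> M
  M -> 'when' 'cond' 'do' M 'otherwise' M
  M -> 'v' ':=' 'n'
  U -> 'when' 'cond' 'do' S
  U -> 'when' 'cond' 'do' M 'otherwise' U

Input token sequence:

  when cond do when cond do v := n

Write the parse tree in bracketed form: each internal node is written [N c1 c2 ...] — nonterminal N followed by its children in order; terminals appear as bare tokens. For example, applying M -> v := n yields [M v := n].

[S [U when cond do [S [U when cond do [S [M v := n]]]]]]

S
U
when cond do S
when cond do U
when cond do when cond do S
when cond do when cond do M
when cond do when cond do v := n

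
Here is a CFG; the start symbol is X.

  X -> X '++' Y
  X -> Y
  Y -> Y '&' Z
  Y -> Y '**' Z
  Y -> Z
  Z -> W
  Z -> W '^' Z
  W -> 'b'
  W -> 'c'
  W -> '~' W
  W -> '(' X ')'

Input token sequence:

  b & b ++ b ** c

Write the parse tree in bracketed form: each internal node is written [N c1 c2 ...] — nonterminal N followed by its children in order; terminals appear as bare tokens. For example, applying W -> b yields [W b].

[X [X [Y [Y [Z [W b]]] & [Z [W b]]]] ++ [Y [Y [Z [W b]]] ** [Z [W c]]]]

X
X ++ Y
Y ++ Y
Y & Z ++ Y
Z & Z ++ Y
W & Z ++ Y
b & Z ++ Y
b & W ++ Y
b & b ++ Y
b & b ++ Y ** Z
b & b ++ Z ** Z
b & b ++ W ** Z
b & b ++ b ** Z
b & b ++ b ** W
b & b ++ b ** c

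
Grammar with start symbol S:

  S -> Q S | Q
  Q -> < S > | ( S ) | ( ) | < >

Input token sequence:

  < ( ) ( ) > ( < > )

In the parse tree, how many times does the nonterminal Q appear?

5

[S [Q < [S [Q ( )] [S [Q ( )]]] >] [S [Q ( [S [Q < >]] )]]]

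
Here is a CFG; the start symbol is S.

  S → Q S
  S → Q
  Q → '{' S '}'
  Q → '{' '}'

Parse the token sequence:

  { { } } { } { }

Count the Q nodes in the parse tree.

4

[S [Q { [S [Q { }]] }] [S [Q { }] [S [Q { }]]]]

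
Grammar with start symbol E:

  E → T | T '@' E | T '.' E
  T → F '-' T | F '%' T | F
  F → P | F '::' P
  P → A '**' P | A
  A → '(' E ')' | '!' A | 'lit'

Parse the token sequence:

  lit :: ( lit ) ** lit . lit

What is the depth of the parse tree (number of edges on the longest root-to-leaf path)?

[E [T [F [F [P [A lit]]] :: [P [A ( [E [T [F [P [A lit]]]]] )] ** [P [A lit]]]]] . [E [T [F [P [A lit]]]]]]

10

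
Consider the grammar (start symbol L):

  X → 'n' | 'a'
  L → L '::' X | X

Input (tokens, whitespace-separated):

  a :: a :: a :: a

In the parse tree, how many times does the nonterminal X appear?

4

[L [L [L [L [X a]] :: [X a]] :: [X a]] :: [X a]]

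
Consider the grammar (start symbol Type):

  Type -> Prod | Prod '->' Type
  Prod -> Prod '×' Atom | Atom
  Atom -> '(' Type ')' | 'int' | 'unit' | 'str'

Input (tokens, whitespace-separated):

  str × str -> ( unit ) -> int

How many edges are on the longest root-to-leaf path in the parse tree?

[Type [Prod [Prod [Atom str]] × [Atom str]] -> [Type [Prod [Atom ( [Type [Prod [Atom unit]]] )]] -> [Type [Prod [Atom int]]]]]

7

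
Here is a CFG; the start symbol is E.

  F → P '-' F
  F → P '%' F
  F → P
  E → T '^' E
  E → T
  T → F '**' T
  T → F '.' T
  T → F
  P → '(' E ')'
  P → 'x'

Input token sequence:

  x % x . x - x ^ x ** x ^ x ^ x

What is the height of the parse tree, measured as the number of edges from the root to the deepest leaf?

[E [T [F [P x] % [F [P x]]] . [T [F [P x] - [F [P x]]]]] ^ [E [T [F [P x]] ** [T [F [P x]]]] ^ [E [T [F [P x]]] ^ [E [T [F [P x]]]]]]]

7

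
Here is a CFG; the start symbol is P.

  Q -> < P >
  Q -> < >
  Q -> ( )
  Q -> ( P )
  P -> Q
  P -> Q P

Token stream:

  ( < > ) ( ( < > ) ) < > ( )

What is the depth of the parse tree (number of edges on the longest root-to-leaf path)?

7

[P [Q ( [P [Q < >]] )] [P [Q ( [P [Q ( [P [Q < >]] )]] )] [P [Q < >] [P [Q ( )]]]]]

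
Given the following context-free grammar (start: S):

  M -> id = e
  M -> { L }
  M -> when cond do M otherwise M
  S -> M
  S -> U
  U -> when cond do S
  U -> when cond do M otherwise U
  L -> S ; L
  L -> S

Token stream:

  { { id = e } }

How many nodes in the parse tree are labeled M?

[S [M { [L [S [M { [L [S [M id = e]]] }]]] }]]

3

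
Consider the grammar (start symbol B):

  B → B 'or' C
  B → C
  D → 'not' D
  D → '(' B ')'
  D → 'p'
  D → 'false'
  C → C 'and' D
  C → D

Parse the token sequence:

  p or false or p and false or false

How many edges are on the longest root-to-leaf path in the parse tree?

[B [B [B [B [C [D p]]] or [C [D false]]] or [C [C [D p]] and [D false]]] or [C [D false]]]

6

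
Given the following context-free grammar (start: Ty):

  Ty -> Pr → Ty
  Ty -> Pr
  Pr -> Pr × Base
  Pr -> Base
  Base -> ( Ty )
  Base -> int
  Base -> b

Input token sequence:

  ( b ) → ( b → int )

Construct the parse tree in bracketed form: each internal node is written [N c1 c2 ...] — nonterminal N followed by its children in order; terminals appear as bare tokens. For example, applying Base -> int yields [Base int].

[Ty [Pr [Base ( [Ty [Pr [Base b]]] )]] → [Ty [Pr [Base ( [Ty [Pr [Base b]] → [Ty [Pr [Base int]]]] )]]]]

Ty
Pr → Ty
Base → Ty
( Ty ) → Ty
( Pr ) → Ty
( Base ) → Ty
( b ) → Ty
( b ) → Pr
( b ) → Base
( b ) → ( Ty )
( b ) → ( Pr → Ty )
( b ) → ( Base → Ty )
( b ) → ( b → Ty )
( b ) → ( b → Pr )
( b ) → ( b → Base )
( b ) → ( b → int )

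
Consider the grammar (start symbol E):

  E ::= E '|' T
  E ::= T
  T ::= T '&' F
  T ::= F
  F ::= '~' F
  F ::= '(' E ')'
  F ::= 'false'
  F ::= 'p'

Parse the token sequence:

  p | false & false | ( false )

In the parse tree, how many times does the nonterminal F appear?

5

[E [E [E [T [F p]]] | [T [T [F false]] & [F false]]] | [T [F ( [E [T [F false]]] )]]]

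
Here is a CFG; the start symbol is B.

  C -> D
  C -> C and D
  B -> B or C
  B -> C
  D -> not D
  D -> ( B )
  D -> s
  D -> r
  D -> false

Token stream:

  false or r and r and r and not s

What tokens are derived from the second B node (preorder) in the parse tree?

[B [B [C [D false]]] or [C [C [C [C [D r]] and [D r]] and [D r]] and [D not [D s]]]]

false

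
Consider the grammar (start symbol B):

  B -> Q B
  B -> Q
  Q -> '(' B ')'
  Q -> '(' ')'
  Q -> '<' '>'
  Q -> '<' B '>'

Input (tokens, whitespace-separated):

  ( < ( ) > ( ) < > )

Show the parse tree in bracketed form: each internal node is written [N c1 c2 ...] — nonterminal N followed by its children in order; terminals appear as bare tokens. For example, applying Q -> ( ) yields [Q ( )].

[B [Q ( [B [Q < [B [Q ( )]] >] [B [Q ( )] [B [Q < >]]]] )]]

B
Q
( B )
( Q B )
( < B > B )
( < Q > B )
( < ( ) > B )
( < ( ) > Q B )
( < ( ) > ( ) B )
( < ( ) > ( ) Q )
( < ( ) > ( ) < > )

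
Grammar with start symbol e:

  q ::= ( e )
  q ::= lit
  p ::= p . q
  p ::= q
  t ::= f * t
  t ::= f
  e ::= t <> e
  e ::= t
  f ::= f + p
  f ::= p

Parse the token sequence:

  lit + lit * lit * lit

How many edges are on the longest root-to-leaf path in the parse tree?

[e [t [f [f [p [q lit]]] + [p [q lit]]] * [t [f [p [q lit]]] * [t [f [p [q lit]]]]]]]

7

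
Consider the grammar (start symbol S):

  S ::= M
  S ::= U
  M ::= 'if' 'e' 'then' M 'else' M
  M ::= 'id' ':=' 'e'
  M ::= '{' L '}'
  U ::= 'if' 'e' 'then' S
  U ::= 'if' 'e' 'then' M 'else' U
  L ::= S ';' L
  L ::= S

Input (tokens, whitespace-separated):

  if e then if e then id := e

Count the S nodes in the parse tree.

[S [U if e then [S [U if e then [S [M id := e]]]]]]

3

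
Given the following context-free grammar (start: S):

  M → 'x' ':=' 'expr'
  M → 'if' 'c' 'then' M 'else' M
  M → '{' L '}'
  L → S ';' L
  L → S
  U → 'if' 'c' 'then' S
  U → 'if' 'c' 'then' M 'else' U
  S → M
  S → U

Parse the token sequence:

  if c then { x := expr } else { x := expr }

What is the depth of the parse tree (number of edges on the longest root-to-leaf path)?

[S [M if c then [M { [L [S [M x := expr]]] }] else [M { [L [S [M x := expr]]] }]]]

6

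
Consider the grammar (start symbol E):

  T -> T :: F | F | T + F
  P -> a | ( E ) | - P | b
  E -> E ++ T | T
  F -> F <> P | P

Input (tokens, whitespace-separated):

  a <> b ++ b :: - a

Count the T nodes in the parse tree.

3

[E [E [T [F [F [P a]] <> [P b]]]] ++ [T [T [F [P b]]] :: [F [P - [P a]]]]]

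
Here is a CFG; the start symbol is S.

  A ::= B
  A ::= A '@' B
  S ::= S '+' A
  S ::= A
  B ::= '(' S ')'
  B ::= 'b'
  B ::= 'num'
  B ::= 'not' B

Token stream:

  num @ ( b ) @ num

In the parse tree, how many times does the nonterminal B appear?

4

[S [A [A [A [B num]] @ [B ( [S [A [B b]]] )]] @ [B num]]]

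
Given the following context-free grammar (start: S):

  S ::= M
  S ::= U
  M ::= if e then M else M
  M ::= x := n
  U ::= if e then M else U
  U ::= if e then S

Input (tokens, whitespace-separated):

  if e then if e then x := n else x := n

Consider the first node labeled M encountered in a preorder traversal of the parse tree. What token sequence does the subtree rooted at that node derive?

[S [U if e then [S [M if e then [M x := n] else [M x := n]]]]]

if e then x := n else x := n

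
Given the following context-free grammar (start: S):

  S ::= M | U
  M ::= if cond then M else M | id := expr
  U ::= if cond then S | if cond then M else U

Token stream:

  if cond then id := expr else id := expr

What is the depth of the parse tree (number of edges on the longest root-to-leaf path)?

3

[S [M if cond then [M id := expr] else [M id := expr]]]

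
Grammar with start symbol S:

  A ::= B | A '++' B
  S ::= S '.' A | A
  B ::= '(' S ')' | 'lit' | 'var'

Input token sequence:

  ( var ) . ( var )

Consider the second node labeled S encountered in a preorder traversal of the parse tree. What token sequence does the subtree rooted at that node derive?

( var )

[S [S [A [B ( [S [A [B var]]] )]]] . [A [B ( [S [A [B var]]] )]]]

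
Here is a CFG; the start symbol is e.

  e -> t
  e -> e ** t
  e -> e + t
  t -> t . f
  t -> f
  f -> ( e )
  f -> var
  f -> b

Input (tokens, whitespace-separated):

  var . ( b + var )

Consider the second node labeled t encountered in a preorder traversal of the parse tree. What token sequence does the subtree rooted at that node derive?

[e [t [t [f var]] . [f ( [e [e [t [f b]]] + [t [f var]]] )]]]

var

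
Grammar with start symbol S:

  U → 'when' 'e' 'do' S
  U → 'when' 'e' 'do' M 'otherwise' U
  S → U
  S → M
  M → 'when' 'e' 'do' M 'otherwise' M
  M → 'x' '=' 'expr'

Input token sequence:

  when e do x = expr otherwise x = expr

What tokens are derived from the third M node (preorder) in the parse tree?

[S [M when e do [M x = expr] otherwise [M x = expr]]]

x = expr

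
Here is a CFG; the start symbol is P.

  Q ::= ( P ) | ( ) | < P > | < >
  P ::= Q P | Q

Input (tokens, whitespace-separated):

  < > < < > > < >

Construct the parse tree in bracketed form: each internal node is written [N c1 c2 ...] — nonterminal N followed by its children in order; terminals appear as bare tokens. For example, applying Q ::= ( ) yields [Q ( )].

P
Q P
< > P
< > Q P
< > < P > P
< > < Q > P
< > < < > > P
< > < < > > Q
< > < < > > < >

[P [Q < >] [P [Q < [P [Q < >]] >] [P [Q < >]]]]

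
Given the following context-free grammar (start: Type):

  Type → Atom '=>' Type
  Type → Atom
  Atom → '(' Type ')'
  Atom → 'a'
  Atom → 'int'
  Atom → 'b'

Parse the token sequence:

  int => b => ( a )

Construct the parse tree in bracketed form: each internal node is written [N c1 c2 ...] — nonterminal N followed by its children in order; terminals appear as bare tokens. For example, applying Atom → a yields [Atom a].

Type
Atom => Type
int => Type
int => Atom => Type
int => b => Type
int => b => Atom
int => b => ( Type )
int => b => ( Atom )
int => b => ( a )

[Type [Atom int] => [Type [Atom b] => [Type [Atom ( [Type [Atom a]] )]]]]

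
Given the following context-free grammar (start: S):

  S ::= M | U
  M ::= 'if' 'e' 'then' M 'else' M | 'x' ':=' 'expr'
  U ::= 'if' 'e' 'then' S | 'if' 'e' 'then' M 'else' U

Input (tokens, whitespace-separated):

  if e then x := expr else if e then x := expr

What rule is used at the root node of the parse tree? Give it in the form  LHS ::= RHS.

S ::= U

[S [U if e then [M x := expr] else [U if e then [S [M x := expr]]]]]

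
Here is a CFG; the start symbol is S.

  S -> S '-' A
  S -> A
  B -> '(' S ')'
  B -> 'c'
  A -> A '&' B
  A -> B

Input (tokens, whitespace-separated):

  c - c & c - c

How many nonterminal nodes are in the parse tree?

[S [S [S [A [B c]]] - [A [A [B c]] & [B c]]] - [A [B c]]]

11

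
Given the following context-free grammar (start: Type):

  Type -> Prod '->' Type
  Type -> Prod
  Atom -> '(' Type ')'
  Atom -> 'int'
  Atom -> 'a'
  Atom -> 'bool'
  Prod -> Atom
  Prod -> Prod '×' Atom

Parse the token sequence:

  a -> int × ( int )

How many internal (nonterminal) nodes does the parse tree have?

[Type [Prod [Atom a]] -> [Type [Prod [Prod [Atom int]] × [Atom ( [Type [Prod [Atom int]]] )]]]]

11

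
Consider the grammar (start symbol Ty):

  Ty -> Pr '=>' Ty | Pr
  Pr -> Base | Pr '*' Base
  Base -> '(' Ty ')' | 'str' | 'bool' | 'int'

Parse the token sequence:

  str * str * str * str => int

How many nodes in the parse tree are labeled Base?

[Ty [Pr [Pr [Pr [Pr [Base str]] * [Base str]] * [Base str]] * [Base str]] => [Ty [Pr [Base int]]]]

5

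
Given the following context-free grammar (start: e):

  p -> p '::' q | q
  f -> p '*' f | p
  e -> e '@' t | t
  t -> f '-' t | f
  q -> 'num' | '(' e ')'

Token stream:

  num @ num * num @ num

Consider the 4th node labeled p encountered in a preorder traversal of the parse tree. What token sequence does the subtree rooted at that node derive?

[e [e [e [t [f [p [q num]]]]] @ [t [f [p [q num]] * [f [p [q num]]]]]] @ [t [f [p [q num]]]]]

num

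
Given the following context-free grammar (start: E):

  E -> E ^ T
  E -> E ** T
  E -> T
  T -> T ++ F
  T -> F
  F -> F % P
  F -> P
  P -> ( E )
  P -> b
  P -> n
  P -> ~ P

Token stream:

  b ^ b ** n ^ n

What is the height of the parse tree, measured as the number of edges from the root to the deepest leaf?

[E [E [E [E [T [F [P b]]]] ^ [T [F [P b]]]] ** [T [F [P n]]]] ^ [T [F [P n]]]]

7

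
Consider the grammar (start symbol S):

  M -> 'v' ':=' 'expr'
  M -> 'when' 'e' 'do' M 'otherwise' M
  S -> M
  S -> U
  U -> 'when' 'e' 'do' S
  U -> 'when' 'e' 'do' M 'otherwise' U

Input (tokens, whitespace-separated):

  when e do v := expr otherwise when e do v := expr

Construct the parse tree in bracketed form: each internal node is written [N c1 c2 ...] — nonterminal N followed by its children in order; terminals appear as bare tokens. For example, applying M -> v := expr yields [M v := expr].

S
U
when e do M otherwise U
when e do v := expr otherwise U
when e do v := expr otherwise when e do S
when e do v := expr otherwise when e do M
when e do v := expr otherwise when e do v := expr

[S [U when e do [M v := expr] otherwise [U when e do [S [M v := expr]]]]]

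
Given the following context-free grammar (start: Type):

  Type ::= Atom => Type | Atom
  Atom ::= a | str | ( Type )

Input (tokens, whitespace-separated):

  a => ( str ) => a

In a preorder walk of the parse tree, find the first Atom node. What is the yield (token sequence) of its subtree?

a

[Type [Atom a] => [Type [Atom ( [Type [Atom str]] )] => [Type [Atom a]]]]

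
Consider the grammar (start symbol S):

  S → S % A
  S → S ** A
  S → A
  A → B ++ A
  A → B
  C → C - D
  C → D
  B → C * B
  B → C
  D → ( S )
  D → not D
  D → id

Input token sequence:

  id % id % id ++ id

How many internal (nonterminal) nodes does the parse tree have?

19

[S [S [S [A [B [C [D id]]]]] % [A [B [C [D id]]]]] % [A [B [C [D id]]] ++ [A [B [C [D id]]]]]]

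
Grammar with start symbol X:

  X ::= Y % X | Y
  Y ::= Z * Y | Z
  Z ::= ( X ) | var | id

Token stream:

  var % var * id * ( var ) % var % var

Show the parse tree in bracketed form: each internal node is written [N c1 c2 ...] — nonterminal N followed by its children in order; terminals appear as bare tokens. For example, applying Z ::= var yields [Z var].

[X [Y [Z var]] % [X [Y [Z var] * [Y [Z id] * [Y [Z ( [X [Y [Z var]]] )]]]] % [X [Y [Z var]] % [X [Y [Z var]]]]]]

X
Y % X
Z % X
var % X
var % Y % X
var % Z * Y % X
var % var * Y % X
var % var * Z * Y % X
var % var * id * Y % X
var % var * id * Z % X
var % var * id * ( X ) % X
var % var * id * ( Y ) % X
var % var * id * ( Z ) % X
var % var * id * ( var ) % X
var % var * id * ( var ) % Y % X
var % var * id * ( var ) % Z % X
var % var * id * ( var ) % var % X
var % var * id * ( var ) % var % Y
var % var * id * ( var ) % var % Z
var % var * id * ( var ) % var % var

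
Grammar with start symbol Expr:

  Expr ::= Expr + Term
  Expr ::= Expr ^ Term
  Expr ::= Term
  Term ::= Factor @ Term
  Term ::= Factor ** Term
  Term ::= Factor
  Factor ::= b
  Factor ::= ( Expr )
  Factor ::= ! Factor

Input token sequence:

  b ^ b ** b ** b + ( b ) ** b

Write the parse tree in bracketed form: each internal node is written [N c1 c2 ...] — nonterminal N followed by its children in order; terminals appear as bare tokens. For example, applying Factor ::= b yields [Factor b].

Expr
Expr + Term
Expr ^ Term + Term
Term ^ Term + Term
Factor ^ Term + Term
b ^ Term + Term
b ^ Factor ** Term + Term
b ^ b ** Term + Term
b ^ b ** Factor ** Term + Term
b ^ b ** b ** Term + Term
b ^ b ** b ** Factor + Term
b ^ b ** b ** b + Term
b ^ b ** b ** b + Factor ** Term
b ^ b ** b ** b + ( Expr ) ** Term
b ^ b ** b ** b + ( Term ) ** Term
b ^ b ** b ** b + ( Factor ) ** Term
b ^ b ** b ** b + ( b ) ** Term
b ^ b ** b ** b + ( b ) ** Factor
b ^ b ** b ** b + ( b ) ** b

[Expr [Expr [Expr [Term [Factor b]]] ^ [Term [Factor b] ** [Term [Factor b] ** [Term [Factor b]]]]] + [Term [Factor ( [Expr [Term [Factor b]]] )] ** [Term [Factor b]]]]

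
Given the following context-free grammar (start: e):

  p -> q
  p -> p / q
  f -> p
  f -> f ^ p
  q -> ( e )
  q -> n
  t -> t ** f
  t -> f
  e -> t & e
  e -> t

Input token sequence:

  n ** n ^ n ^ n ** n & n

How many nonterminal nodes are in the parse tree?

24

[e [t [t [t [f [p [q n]]]] ** [f [f [f [p [q n]]] ^ [p [q n]]] ^ [p [q n]]]] ** [f [p [q n]]]] & [e [t [f [p [q n]]]]]]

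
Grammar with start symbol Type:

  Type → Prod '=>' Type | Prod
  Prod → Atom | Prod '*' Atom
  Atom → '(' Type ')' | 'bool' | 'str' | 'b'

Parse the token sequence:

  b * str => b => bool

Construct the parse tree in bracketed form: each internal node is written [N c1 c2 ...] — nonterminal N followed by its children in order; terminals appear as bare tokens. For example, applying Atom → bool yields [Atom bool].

Type
Prod => Type
Prod * Atom => Type
Atom * Atom => Type
b * Atom => Type
b * str => Type
b * str => Prod => Type
b * str => Atom => Type
b * str => b => Type
b * str => b => Prod
b * str => b => Atom
b * str => b => bool

[Type [Prod [Prod [Atom b]] * [Atom str]] => [Type [Prod [Atom b]] => [Type [Prod [Atom bool]]]]]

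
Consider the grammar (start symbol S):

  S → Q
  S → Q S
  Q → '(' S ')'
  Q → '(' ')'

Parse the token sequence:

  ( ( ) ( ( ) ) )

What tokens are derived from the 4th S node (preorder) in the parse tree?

[S [Q ( [S [Q ( )] [S [Q ( [S [Q ( )]] )]]] )]]

( )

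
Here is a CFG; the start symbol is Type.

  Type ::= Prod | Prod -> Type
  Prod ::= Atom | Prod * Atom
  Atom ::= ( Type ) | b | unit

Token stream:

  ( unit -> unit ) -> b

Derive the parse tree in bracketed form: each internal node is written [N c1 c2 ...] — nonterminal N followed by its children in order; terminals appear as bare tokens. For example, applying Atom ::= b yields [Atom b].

[Type [Prod [Atom ( [Type [Prod [Atom unit]] -> [Type [Prod [Atom unit]]]] )]] -> [Type [Prod [Atom b]]]]

Type
Prod -> Type
Atom -> Type
( Type ) -> Type
( Prod -> Type ) -> Type
( Atom -> Type ) -> Type
( unit -> Type ) -> Type
( unit -> Prod ) -> Type
( unit -> Atom ) -> Type
( unit -> unit ) -> Type
( unit -> unit ) -> Prod
( unit -> unit ) -> Atom
( unit -> unit ) -> b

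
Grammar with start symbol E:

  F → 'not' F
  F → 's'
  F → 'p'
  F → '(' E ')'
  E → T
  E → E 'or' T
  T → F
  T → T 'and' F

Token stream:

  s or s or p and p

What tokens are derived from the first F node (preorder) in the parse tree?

[E [E [E [T [F s]]] or [T [F s]]] or [T [T [F p]] and [F p]]]

s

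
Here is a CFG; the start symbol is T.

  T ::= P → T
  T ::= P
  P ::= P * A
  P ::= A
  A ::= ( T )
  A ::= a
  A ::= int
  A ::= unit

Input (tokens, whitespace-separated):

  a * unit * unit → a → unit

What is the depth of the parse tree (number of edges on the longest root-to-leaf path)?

5

[T [P [P [P [A a]] * [A unit]] * [A unit]] → [T [P [A a]] → [T [P [A unit]]]]]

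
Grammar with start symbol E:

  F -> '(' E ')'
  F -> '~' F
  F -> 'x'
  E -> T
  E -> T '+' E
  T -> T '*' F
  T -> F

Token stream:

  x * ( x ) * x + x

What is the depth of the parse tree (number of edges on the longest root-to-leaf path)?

[E [T [T [T [F x]] * [F ( [E [T [F x]]] )]] * [F x]] + [E [T [F x]]]]

7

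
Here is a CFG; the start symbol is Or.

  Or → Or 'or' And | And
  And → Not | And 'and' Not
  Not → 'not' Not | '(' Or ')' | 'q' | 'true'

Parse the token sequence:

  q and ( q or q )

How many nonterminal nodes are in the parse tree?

[Or [And [And [Not q]] and [Not ( [Or [Or [And [Not q]]] or [And [Not q]]] )]]]

11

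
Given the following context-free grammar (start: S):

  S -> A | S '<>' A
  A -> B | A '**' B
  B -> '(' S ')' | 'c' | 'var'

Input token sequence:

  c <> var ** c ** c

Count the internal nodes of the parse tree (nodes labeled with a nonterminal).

10

[S [S [A [B c]]] <> [A [A [A [B var]] ** [B c]] ** [B c]]]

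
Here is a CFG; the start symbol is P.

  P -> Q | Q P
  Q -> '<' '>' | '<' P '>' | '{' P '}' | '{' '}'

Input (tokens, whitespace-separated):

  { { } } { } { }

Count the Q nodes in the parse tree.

4

[P [Q { [P [Q { }]] }] [P [Q { }] [P [Q { }]]]]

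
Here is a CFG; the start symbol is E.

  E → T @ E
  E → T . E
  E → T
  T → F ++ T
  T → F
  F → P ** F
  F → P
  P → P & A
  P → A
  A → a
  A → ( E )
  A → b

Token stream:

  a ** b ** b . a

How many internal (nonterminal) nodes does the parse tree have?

16

[E [T [F [P [A a]] ** [F [P [A b]] ** [F [P [A b]]]]]] . [E [T [F [P [A a]]]]]]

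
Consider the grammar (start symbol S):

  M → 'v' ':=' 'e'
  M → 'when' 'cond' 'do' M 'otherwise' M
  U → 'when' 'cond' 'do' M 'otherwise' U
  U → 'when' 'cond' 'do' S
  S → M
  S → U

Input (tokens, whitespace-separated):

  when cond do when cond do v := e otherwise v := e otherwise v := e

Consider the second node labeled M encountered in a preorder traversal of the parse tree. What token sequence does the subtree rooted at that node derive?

when cond do v := e otherwise v := e

[S [M when cond do [M when cond do [M v := e] otherwise [M v := e]] otherwise [M v := e]]]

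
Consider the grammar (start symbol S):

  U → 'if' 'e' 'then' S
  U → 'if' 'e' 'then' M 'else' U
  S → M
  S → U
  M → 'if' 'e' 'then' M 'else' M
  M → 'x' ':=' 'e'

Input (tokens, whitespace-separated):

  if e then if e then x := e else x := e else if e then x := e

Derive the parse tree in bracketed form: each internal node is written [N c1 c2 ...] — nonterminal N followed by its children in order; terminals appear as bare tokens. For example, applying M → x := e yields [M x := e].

S
U
if e then M else U
if e then if e then M else M else U
if e then if e then x := e else M else U
if e then if e then x := e else x := e else U
if e then if e then x := e else x := e else if e then S
if e then if e then x := e else x := e else if e then M
if e then if e then x := e else x := e else if e then x := e

[S [U if e then [M if e then [M x := e] else [M x := e]] else [U if e then [S [M x := e]]]]]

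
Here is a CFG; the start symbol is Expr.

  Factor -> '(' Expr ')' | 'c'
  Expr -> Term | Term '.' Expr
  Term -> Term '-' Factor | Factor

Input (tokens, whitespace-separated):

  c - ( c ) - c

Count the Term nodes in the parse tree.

4

[Expr [Term [Term [Term [Factor c]] - [Factor ( [Expr [Term [Factor c]]] )]] - [Factor c]]]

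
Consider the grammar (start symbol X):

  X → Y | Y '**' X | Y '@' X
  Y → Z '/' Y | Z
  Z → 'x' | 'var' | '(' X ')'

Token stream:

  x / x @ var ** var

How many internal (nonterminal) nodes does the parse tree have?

[X [Y [Z x] / [Y [Z x]]] @ [X [Y [Z var]] ** [X [Y [Z var]]]]]

11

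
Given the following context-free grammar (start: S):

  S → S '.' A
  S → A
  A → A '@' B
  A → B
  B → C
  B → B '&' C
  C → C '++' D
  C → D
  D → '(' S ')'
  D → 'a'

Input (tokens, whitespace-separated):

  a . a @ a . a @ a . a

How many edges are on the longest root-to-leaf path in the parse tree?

[S [S [S [S [A [B [C [D a]]]]] . [A [A [B [C [D a]]]] @ [B [C [D a]]]]] . [A [A [B [C [D a]]]] @ [B [C [D a]]]]] . [A [B [C [D a]]]]]

8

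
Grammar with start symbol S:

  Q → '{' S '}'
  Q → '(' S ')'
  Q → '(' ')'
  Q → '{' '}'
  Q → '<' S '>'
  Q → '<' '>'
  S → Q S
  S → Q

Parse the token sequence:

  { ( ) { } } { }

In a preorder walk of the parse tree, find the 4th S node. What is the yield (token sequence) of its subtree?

[S [Q { [S [Q ( )] [S [Q { }]]] }] [S [Q { }]]]

{ }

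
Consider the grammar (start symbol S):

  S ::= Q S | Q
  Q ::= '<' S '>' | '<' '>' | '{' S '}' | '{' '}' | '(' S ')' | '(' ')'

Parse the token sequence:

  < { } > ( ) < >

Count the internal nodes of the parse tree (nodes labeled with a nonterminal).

8

[S [Q < [S [Q { }]] >] [S [Q ( )] [S [Q < >]]]]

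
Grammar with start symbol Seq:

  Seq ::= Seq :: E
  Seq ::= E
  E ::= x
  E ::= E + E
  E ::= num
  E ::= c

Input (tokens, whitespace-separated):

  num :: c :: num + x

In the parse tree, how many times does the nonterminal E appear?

[Seq [Seq [Seq [E num]] :: [E c]] :: [E [E num] + [E x]]]

5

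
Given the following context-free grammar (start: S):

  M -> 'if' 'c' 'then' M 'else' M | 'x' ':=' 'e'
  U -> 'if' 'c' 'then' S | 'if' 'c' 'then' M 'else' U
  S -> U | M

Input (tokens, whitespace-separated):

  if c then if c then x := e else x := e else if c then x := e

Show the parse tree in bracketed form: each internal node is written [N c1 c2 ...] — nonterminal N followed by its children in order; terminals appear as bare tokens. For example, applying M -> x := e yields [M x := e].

[S [U if c then [M if c then [M x := e] else [M x := e]] else [U if c then [S [M x := e]]]]]

S
U
if c then M else U
if c then if c then M else M else U
if c then if c then x := e else M else U
if c then if c then x := e else x := e else U
if c then if c then x := e else x := e else if c then S
if c then if c then x := e else x := e else if c then M
if c then if c then x := e else x := e else if c then x := e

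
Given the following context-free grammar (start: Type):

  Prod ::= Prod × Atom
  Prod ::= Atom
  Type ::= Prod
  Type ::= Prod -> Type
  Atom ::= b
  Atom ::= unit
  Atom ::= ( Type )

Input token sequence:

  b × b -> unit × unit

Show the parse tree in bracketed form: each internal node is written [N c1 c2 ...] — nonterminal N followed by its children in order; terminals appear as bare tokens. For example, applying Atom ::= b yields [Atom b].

Type
Prod -> Type
Prod × Atom -> Type
Atom × Atom -> Type
b × Atom -> Type
b × b -> Type
b × b -> Prod
b × b -> Prod × Atom
b × b -> Atom × Atom
b × b -> unit × Atom
b × b -> unit × unit

[Type [Prod [Prod [Atom b]] × [Atom b]] -> [Type [Prod [Prod [Atom unit]] × [Atom unit]]]]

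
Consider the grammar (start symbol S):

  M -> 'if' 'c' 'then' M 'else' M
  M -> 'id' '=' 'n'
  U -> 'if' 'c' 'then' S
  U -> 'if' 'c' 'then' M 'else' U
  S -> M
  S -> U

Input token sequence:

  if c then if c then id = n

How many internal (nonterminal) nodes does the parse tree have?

6

[S [U if c then [S [U if c then [S [M id = n]]]]]]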